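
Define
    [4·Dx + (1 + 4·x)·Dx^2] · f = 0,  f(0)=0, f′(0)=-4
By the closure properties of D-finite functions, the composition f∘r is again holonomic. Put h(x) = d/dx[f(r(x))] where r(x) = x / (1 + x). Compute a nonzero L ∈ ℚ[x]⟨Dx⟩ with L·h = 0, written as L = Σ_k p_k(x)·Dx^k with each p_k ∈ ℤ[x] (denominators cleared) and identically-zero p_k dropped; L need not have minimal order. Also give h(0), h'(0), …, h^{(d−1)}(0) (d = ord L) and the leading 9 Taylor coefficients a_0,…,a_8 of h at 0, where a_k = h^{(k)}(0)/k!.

L = (6 + 10·x) + (1 + 6·x + 5·x^2)·Dx  (order 1).
h: a_k = -4, 24, -124, 624, -3124, 15624, -78124, 390624, -1953124, …
ICs: h(0) = -4.

f: a_k = 0, -4, 8, -64/3, 64, -1024/5, 2048/3, -16384/7, 8192, …
L₀ from L_f via x↦r, Dx↦r'^{-1}Dx.
Derive L from L₀ (diff closure).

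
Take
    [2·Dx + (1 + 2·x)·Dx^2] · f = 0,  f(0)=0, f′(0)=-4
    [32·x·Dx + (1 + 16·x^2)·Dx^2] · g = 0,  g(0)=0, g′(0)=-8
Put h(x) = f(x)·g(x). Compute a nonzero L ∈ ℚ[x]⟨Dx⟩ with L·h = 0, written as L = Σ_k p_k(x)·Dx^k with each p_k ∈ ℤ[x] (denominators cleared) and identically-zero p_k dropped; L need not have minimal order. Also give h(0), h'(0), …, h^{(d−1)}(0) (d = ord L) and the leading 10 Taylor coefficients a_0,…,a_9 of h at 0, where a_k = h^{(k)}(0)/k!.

L = (2304 + 8960·x + 114688·x^2 + 552960·x^3 + 983040·x^4 + 851968·x^5 + 1048576·x^7)·Dx + (1032 + 14720·x + 111872·x^2 + 616448·x^3 + 1884160·x^4 + 3047424·x^5 + 2293760·x^6 + 1572864·x^7 + 3670016·x^8)·Dx^2 + (72 + 2512·x + 19968·x^2 + 99072·x^3 + 393216·x^4 + 1019904·x^5 + 1572864·x^6 + 1376256·x^7 + 1572864·x^8 + 2097152·x^9)·Dx^3 + (17 + 132·x + 964·x^2 + 4864·x^3 + 18432·x^4 + 55296·x^5 + 129024·x^6 + 196608·x^7 + 196608·x^8 + 262144·x^9 + 262144·x^10)·Dx^4  (order 4).
h: a_k = 0, 0, 32, -32, -128, 320/3, 68096/45, -22016/15, -83968/5, 4991488/315, …
ICs: h(0) = 0, h′(0) = 0, h′′(0) = 64, h′′′(0) = -192.

f: a_k = 0, -4, 4, -16/3, 8, -64/5, 64/3, -256/7, 64, -1024/9, …
g: a_k = 0, -8, 0, 128/3, 0, -2048/5, 0, 32768/7, 0, -524288/9, …
Product ⇒ symmetric product L₀, ord ≤ 4.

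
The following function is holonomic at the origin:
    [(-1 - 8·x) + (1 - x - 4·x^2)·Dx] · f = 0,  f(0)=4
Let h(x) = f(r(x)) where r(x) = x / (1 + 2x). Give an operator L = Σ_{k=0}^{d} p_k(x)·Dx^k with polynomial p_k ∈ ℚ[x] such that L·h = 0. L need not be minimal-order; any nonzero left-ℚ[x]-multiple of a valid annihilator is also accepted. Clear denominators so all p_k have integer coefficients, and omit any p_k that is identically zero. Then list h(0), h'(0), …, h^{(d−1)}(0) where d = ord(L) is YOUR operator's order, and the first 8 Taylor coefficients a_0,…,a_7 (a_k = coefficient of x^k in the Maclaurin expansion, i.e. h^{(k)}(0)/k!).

L = (1 + 10·x) + (-1 - 5·x - 4·x^2 + 4·x^3)·Dx  (order 1).
h: a_k = 4, 4, 12, -28, 108, -380, 1356, -4828, …
ICs: h(0) = 4.

f: a_k = 4, 4, 20, 36, 116, 260, 724, 1764, …
Substitute x→r, Dx→(1/r')Dx; clear ⇒ L₀.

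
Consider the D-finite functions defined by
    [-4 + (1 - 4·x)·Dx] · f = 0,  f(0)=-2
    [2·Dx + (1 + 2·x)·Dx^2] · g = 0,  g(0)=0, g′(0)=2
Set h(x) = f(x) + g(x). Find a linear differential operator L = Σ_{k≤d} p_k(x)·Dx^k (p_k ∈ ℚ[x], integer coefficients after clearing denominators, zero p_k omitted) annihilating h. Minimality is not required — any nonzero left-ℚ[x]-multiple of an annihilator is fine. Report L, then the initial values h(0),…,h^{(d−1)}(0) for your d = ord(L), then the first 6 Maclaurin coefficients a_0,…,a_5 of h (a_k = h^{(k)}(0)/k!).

f: a_k = -2, -8, -32, -128, -512, -2048, …
g: a_k = 0, 2, -2, 8/3, -4, 32/5, …
Sum ⇒ L₀ = lclm(L_f,L_g) in ℚ(x)⟨Dx⟩.
L = (128 + 64·x)·Dx + (44 + 224·x + 128·x^2)·Dx^2 + (-5 + 6·x + 48·x^2 + 32·x^3)·Dx^3  (order 3).
h: a_k = -2, -6, -34, -376/3, -516, -10208/5, …
ICs: h(0) = -2, h′(0) = -6, h′′(0) = -68.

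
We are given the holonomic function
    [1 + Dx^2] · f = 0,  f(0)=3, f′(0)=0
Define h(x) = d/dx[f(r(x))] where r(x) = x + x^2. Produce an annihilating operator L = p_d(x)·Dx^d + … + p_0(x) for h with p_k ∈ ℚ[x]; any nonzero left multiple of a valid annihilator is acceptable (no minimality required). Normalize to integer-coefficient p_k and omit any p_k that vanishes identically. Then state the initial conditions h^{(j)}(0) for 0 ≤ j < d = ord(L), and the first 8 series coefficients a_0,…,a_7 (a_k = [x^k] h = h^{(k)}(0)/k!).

f: a_k = 3, 0, -3/2, 0, 1/8, 0, -1/240, 0, …
f∘r: x↦r, Dx↦Dx/r' in L_f ⇒ L₀.
h₀' ⇒ L via d/dx closure of L₀.
L = (13 + 8·x + 24·x^2 + 32·x^3 + 16·x^4) + (-6 - 12·x)·Dx + (1 + 4·x + 4·x^2)·Dx^2  (order 2).
h: a_k = 0, -3, -9, -11/2, 5/2, 179/40, 133/40, 841/1680, …
ICs: h(0) = 0, h′(0) = -3.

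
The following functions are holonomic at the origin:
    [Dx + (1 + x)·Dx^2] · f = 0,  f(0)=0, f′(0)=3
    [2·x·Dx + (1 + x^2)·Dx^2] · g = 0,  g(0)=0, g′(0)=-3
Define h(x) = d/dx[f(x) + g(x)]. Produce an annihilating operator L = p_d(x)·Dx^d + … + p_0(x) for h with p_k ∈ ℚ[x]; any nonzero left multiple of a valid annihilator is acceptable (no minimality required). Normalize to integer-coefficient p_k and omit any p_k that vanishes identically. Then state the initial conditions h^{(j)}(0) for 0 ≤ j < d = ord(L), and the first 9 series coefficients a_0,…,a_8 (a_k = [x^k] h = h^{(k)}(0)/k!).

L = (-2 - 6·x + 6·x^2 + 2·x^3) + (-4 - 4·x + 12·x^3 + 4·x^4)·Dx + (-1 + x + 2·x^2 + 2·x^3 + 3·x^4 + x^5)·Dx^2  (order 2).
h: a_k = 0, -3, 6, -3, 0, -3, 6, -3, 0, …
ICs: h(0) = 0, h′(0) = -3.

f: a_k = 0, 3, -3/2, 1, -3/4, 3/5, -1/2, 3/7, -3/8, …
g: a_k = 0, -3, 0, 1, 0, -3/5, 0, 3/7, 0, …
h₀=f+g: left-lcm gives L₀, ord ≤ 4.
Derive L from L₀ (diff closure).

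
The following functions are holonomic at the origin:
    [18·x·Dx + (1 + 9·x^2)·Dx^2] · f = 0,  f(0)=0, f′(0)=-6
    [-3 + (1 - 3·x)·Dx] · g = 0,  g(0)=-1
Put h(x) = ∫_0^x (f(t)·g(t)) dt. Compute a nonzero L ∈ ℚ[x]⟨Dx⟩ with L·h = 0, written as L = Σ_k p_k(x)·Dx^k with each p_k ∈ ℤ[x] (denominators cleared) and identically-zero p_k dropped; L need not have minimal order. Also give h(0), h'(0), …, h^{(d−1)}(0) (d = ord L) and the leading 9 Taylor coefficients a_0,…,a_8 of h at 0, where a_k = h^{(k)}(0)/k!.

L = 54·x·Dx + (6 - 18·x + 108·x^2)·Dx^2 + (-1 + 3·x - 9·x^2 + 27·x^3)·Dx^3  (order 3).
h: a_k = 0, 0, 3, 6, 9, 108/5, 351/5, 6318/35, 13851/35, …
ICs: h(0) = 0, h′(0) = 0, h′′(0) = 6.

f: a_k = 0, -6, 0, 18, 0, -486/5, 0, 4374/7, 0, …
g: a_k = -1, -3, -9, -27, -81, -243, -729, -2187, -6561, …
L₀ := L_f ⊗_s L_g (sym. prod.), ord ≤ 2.
h=∫₀ˣh₀: take L = L₀·Dx.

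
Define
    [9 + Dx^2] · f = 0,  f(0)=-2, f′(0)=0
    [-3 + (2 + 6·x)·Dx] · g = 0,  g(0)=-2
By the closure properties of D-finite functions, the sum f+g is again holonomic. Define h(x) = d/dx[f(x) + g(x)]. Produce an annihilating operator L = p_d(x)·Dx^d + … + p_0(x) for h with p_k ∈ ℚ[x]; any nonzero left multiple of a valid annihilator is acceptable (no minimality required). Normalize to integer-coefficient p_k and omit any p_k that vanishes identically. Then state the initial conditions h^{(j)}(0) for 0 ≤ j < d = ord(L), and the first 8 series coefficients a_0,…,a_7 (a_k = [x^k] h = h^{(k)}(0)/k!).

L = (-513 - 648·x - 972·x^2) + (-126 - 810·x - 1944·x^2 - 1944·x^3)·Dx + (-57 - 72·x - 108·x^2)·Dx^2 + (-14 - 90·x - 216·x^2 - 216·x^3)·Dx^3  (order 3).
h: a_k = -3, 45/2, -81/8, -27/16, -8505/128, 245187/1280, -505197/1024, 98326791/71680, …
ICs: h(0) = -3, h′(0) = 45/2, h′′(0) = -81/4.

f: a_k = -2, 0, 9, 0, -27/4, 0, 81/40, 0, …
g: a_k = -2, -3, 9/4, -27/8, 405/64, -1701/128, 15309/512, -72171/1024, …
Weyl lclm of L_f,L_g ⇒ L₀ (ord ≤ 3).
h=h₀': d/dx-closure on L₀ ⇒ L.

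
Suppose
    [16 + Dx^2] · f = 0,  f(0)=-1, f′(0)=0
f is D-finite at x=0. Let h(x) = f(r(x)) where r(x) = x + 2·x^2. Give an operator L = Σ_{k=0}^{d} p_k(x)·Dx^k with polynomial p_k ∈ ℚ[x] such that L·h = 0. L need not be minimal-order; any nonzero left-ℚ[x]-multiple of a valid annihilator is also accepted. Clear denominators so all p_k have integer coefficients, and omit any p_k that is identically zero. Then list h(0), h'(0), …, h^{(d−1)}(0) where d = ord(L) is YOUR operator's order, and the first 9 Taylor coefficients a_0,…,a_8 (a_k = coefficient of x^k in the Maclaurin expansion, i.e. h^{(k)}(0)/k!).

L = (16 + 192·x + 768·x^2 + 1024·x^3) - 4·Dx + (1 + 4·x)·Dx^2  (order 2).
h: a_k = -1, 0, 8, 32, 64/3, -256/3, -11264/45, -4096/15, 53248/315, …
ICs: h(0) = -1, h′(0) = 0.

f: a_k = -1, 0, 8, 0, -32/3, 0, 256/45, 0, -512/315, …
L₀ from L_f via x↦r, Dx↦r'^{-1}Dx.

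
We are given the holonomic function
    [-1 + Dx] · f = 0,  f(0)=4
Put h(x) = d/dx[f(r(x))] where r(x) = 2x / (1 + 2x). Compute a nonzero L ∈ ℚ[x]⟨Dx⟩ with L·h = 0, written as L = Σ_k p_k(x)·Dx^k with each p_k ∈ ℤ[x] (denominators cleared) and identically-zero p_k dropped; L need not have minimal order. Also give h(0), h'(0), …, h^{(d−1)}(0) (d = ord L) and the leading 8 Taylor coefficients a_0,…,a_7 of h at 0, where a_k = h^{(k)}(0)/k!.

L = (-2 - 8·x) + (-1 - 4·x - 4·x^2)·Dx  (order 1).
h: a_k = 8, -16, 16, 32/3, -304/3, 4832/15, -34912/45, 501824/315, …
ICs: h(0) = 8.

f: a_k = 4, 4, 2, 2/3, 1/6, 1/30, 1/180, 1/1260, …
h₀=f(r): pull back L_f along r ⇒ L₀.
h₀' ⇒ L via d/dx closure of L₀.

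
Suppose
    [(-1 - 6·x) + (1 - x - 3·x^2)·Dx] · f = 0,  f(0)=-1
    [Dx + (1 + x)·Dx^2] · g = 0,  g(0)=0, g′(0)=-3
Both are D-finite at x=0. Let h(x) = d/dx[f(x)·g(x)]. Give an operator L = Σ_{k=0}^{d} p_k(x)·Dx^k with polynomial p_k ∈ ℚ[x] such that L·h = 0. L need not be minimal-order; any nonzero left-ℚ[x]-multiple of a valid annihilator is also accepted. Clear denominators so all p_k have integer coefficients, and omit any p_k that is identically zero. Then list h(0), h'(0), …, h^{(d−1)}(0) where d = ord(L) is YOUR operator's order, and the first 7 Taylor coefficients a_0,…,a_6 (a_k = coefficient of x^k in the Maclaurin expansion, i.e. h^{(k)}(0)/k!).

L = (142 + 378·x + 324·x^2) + (19 + 173·x + 396·x^2 + 252·x^3)·Dx + (-7 - 12·x + 28·x^2 + 69·x^3 + 36·x^4)·Dx^2  (order 2).
h: a_k = 3, 3, 69/2, 61, 1007/4, 2868/5, 34591/20, …
ICs: h(0) = 3, h′(0) = 3.

f: a_k = -1, -1, -4, -7, -19, -40, -97, …
g: a_k = 0, -3, 3/2, -1, 3/4, -3/5, 1/2, …
f·g: L₀ = L_f ⊗_s L_g, ord ≤ 1·2.
h=h₀': d/dx-closure on L₀ ⇒ L.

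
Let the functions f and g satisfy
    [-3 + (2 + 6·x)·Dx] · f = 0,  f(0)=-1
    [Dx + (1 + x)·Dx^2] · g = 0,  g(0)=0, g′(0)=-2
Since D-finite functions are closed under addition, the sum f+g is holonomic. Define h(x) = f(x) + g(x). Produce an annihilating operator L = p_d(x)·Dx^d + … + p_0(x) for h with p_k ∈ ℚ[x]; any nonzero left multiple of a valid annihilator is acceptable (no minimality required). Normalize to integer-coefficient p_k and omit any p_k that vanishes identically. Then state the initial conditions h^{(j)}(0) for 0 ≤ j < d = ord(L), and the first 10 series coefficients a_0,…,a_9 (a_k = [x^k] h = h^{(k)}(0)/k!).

L = (-15 + 9·x)·Dx + (-19 - 6·x + 45·x^2)·Dx^2 + (-2 - 2·x + 18·x^2 + 18·x^3)·Dx^3  (order 3).
h: a_k = -1, -7/2, 17/8, -113/48, 469/128, -9017/1280, 46951/3072, -509293/14336, 2822861/32768, -126791177/589824, …
ICs: h(0) = -1, h′(0) = -7/2, h′′(0) = 17/4.

f: a_k = -1, -3/2, 9/8, -27/16, 405/128, -1701/256, 15309/1024, -72171/2048, 2814669/32768, -14073345/65536, …
g: a_k = 0, -2, 1, -2/3, 1/2, -2/5, 1/3, -2/7, 1/4, -2/9, …
f+g: L₀ = lclm(L_f,L_g), ord ≤ 1+2.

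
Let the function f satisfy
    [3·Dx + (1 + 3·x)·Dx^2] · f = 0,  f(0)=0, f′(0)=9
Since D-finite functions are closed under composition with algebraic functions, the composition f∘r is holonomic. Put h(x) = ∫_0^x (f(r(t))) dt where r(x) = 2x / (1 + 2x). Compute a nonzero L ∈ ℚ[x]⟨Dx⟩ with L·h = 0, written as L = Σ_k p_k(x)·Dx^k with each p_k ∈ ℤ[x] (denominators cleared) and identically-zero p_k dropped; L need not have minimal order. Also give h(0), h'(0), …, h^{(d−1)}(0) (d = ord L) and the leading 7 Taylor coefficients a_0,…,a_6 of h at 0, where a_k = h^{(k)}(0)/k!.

L = (10 + 32·x)·Dx^2 + (1 + 10·x + 16·x^2)·Dx^3  (order 3).
h: a_k = 0, 0, 9, -30, 126, -612, 16368/5, …
ICs: h(0) = 0, h′(0) = 0, h′′(0) = 18.

f: a_k = 0, 9, -27/2, 27, -243/4, 729/5, -729/2, …
f∘r: x↦r, Dx↦Dx/r' in L_f ⇒ L₀.
Integrate: L := L₀·Dx.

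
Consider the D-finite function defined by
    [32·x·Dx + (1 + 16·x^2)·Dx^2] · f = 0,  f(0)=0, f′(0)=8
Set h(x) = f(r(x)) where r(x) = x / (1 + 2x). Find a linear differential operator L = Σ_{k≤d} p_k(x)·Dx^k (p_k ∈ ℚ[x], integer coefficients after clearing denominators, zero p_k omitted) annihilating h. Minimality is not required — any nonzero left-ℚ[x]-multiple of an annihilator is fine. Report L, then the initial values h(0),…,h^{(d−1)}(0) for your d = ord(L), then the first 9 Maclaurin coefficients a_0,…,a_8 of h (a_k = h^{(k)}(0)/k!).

f: a_k = 0, 8, 0, -128/3, 0, 2048/5, 0, -32768/7, 0, …
Change of var in L_f (x↦r) gives L₀.
L = (4 + 40·x)·Dx + (1 + 4·x + 20·x^2)·Dx^2  (order 2).
h: a_k = 0, 8, -16, -32/3, 192, -2432/5, -2816/3, 71168/7, -21504, …
ICs: h(0) = 0, h′(0) = 8.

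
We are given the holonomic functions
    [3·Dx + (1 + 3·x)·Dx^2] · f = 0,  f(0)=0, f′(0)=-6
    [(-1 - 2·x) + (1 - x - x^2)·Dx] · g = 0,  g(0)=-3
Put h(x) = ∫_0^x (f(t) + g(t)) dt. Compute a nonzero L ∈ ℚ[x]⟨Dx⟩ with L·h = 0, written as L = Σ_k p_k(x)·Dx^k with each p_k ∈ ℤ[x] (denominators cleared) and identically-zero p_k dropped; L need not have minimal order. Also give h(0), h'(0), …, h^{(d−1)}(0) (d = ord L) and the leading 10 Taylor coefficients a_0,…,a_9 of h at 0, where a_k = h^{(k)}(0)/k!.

L = (-126 - 342·x - 468·x^2 - 180·x^3 - 108·x^4)·Dx^2 + (-156·x - 576·x^2 - 672·x^3 - 378·x^4 - 180·x^5)·Dx^3 + (7 + 35·x + 29·x^2 - 63·x^3 - 99·x^4 - 93·x^5 - 36·x^6)·Dx^4  (order 4).
h: a_k = 0, -3, -9/2, 1, -27/4, 51/10, -101/5, 204/7, -4815/56, 2051/12, …
ICs: h(0) = 0, h′(0) = -3, h′′(0) = -9, h′′′(0) = 6.

f: a_k = 0, -6, 9, -18, 81/2, -486/5, 243, -4374/7, 6561/4, -4374, …
g: a_k = -3, -3, -6, -9, -15, -24, -39, -63, -102, -165, …
f+g: L₀ = lclm(L_f,L_g), ord ≤ 2+1.
h=∫h₀ ⇒ L = L₀·Dx.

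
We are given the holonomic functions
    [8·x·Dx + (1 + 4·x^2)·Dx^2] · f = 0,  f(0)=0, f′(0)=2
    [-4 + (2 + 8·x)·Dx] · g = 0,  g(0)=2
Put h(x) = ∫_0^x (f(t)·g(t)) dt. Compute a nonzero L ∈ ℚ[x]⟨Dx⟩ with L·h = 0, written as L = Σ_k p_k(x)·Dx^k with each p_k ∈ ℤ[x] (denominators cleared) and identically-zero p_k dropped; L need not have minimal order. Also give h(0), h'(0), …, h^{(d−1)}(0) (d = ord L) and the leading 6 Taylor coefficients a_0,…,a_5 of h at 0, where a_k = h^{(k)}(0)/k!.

f: a_k = 0, 2, 0, -8/3, 0, 32/5, …
g: a_k = 2, 4, -4, 8, -20, 56, …
h₀=f·g: eliminate ⇒ L₀, order ≤ 2·1.
h=∫₀ˣh₀: take L = L₀·Dx.
L = (12 - 16·x - 16·x^2)·Dx + (-4 - 8·x + 48·x^2 + 64·x^3)·Dx^2 + (1 + 8·x + 20·x^2 + 32·x^3 + 64·x^4)·Dx^3  (order 3).
h: a_k = 0, 0, 2, 8/3, -10/3, 16/15, …
ICs: h(0) = 0, h′(0) = 0, h′′(0) = 4.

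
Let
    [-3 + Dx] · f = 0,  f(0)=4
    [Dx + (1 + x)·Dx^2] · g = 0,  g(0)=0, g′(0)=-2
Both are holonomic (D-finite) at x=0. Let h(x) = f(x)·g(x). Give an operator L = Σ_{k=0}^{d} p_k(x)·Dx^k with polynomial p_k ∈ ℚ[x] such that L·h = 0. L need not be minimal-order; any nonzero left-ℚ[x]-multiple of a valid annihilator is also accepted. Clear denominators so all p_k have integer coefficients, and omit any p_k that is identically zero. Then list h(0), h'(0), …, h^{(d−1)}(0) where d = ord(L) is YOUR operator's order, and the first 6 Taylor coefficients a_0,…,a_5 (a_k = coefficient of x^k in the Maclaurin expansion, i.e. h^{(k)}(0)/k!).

L = (6 + 9·x) + (-5 - 6·x)·Dx + (1 + x)·Dx^2  (order 2).
h: a_k = 0, -8, -20, -80/3, -24, -83/5, …
ICs: h(0) = 0, h′(0) = -8.

f: a_k = 4, 12, 18, 18, 27/2, 81/10, …
g: a_k = 0, -2, 1, -2/3, 1/2, -2/5, …
Sym-product of L_f,L_g gives L₀ (≤ ord 2).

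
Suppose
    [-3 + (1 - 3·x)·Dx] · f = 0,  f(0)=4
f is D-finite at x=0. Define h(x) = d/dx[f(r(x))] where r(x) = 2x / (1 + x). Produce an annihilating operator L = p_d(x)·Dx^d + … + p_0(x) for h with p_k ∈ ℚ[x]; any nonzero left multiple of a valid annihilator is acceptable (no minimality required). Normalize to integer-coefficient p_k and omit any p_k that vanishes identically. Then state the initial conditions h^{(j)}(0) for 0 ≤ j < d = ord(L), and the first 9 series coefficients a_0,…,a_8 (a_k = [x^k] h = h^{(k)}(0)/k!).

L = 10 + (-1 + 5·x)·Dx  (order 1).
h: a_k = 24, 240, 1800, 12000, 75000, 450000, 2625000, 15000000, 84375000, …
ICs: h(0) = 24.

f: a_k = 4, 12, 36, 108, 324, 972, 2916, 8748, 26244, …
Substitute x→r, Dx→(1/r')Dx; clear ⇒ L₀.
Derive L from L₀ (diff closure).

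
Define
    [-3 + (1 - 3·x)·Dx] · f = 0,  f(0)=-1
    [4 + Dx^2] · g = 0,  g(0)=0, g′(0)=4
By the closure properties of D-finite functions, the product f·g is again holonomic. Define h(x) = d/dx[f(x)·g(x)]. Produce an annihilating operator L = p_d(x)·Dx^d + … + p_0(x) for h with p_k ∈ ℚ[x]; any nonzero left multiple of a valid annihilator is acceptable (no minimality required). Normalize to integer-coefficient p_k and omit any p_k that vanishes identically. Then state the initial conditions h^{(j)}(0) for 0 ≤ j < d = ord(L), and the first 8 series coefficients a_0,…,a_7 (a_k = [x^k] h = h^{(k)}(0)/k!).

L = (-14 - 24·x + 36·x^2) + (-6 + 18·x)·Dx + (1 - 6·x + 9·x^2)·Dx^2  (order 2).
h: a_k = -4, -24, -100, -400, -4508/3, -27048/5, -851996/45, -6815968/105, …
ICs: h(0) = -4, h′(0) = -24.

f: a_k = -1, -3, -9, -27, -81, -243, -729, -2187, …
g: a_k = 0, 4, 0, -8/3, 0, 8/15, 0, -16/315, …
Product ⇒ symmetric product L₀, ord ≤ 2.
h₀' ⇒ L via d/dx closure of L₀.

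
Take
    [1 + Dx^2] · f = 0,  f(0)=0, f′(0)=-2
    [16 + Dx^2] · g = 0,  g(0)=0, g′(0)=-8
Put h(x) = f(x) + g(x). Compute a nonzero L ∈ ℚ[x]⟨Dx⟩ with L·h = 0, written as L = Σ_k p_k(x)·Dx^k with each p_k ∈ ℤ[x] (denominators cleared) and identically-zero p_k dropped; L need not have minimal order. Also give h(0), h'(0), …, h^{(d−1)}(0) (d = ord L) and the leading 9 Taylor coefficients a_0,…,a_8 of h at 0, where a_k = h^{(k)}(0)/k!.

L = 16 + 17·Dx^2 + Dx^4  (order 4).
h: a_k = 0, -10, 0, 65/3, 0, -205/12, 0, 3277/504, 0, …
ICs: h(0) = 0, h′(0) = -10, h′′(0) = 0, h′′′(0) = 130.

f: a_k = 0, -2, 0, 1/3, 0, -1/60, 0, 1/2520, 0, …
g: a_k = 0, -8, 0, 64/3, 0, -256/15, 0, 2048/315, 0, …
h₀=f+g: left-lcm gives L₀, ord ≤ 4.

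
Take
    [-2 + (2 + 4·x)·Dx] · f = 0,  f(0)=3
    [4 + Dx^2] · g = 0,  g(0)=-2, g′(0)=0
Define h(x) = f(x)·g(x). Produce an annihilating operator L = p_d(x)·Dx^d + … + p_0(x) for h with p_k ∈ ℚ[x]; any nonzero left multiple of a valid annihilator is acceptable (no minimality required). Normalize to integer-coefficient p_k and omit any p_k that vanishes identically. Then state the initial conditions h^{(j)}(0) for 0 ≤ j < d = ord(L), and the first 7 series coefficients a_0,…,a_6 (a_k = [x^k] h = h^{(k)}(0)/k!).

f: a_k = 3, 3, -3/2, 3/2, -15/8, 21/8, -63/16, …
g: a_k = -2, 0, 4, 0, -4/3, 0, 8/45, …
f·g: L₀ = L_f ⊗_s L_g, ord ≤ 1·2.
L = (7 + 16·x + 16·x^2) + (-2 - 4·x)·Dx + (1 + 4·x + 4·x^2)·Dx^2  (order 2).
h: a_k = -6, -6, 15, 9, -25/4, -13/4, 349/120, …
ICs: h(0) = -6, h′(0) = -6.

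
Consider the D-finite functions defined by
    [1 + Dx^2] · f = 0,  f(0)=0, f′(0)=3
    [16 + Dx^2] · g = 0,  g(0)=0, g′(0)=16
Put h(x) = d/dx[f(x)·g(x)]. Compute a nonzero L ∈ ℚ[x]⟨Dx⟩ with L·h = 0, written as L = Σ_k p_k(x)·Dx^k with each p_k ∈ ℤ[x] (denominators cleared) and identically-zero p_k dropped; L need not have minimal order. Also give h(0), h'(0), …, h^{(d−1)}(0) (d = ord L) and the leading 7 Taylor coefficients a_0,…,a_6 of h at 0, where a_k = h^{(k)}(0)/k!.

f: a_k = 0, 3, 0, -1/2, 0, 1/40, 0, …
g: a_k = 0, 16, 0, -128/3, 0, 512/15, 0, …
h₀=f·g: eliminate ⇒ L₀, order ≤ 2·2.
Differentiate: ansatz ord ≤ ord L₀ ⇒ L.
L = 225 + 34·Dx^2 + Dx^4  (order 4).
h: a_k = 0, 96, 0, -544, 0, 3724/5, 0, …
ICs: h(0) = 0, h′(0) = 96, h′′(0) = 0, h′′′(0) = -3264.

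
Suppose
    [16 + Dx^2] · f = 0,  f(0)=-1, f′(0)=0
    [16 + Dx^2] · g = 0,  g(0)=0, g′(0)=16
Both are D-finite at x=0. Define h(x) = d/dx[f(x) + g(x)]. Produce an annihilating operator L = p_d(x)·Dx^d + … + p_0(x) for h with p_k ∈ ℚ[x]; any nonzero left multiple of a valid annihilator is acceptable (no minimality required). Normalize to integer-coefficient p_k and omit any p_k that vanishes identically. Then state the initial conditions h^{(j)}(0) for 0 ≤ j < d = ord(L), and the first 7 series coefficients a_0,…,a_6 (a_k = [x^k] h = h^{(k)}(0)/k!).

f: a_k = -1, 0, 8, 0, -32/3, 0, 256/45, …
g: a_k = 0, 16, 0, -128/3, 0, 512/15, 0, …
Weyl lclm of L_f,L_g ⇒ L₀ (ord ≤ 4).
Derive L from L₀ (diff closure).
L = 16 + Dx^2  (order 2).
h: a_k = 16, 16, -128, -128/3, 512/3, 512/15, -4096/45, …
ICs: h(0) = 16, h′(0) = 16.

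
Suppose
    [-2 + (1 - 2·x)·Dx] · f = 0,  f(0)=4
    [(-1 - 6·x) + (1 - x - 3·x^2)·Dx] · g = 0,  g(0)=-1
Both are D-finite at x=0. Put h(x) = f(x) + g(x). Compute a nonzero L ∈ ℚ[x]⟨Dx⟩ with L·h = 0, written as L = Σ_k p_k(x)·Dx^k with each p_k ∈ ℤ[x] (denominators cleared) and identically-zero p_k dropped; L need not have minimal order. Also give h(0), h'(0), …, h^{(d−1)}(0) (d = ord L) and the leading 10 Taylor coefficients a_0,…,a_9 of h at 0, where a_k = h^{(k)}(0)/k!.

L = (8 - 36·x + 108·x^2 - 72·x^3) + (-2·x - 54·x^2 + 192·x^3 - 144·x^4)·Dx + (-1 + 9·x - 23·x^2 + 6·x^3 + 42·x^4 - 36·x^5)·Dx^2  (order 2).
h: a_k = 3, 7, 12, 25, 45, 88, 159, 295, 516, 889, …
ICs: h(0) = 3, h′(0) = 7.

f: a_k = 4, 8, 16, 32, 64, 128, 256, 512, 1024, 2048, …
g: a_k = -1, -1, -4, -7, -19, -40, -97, -217, -508, -1159, …
h₀=f+g: left-lcm gives L₀, ord ≤ 2.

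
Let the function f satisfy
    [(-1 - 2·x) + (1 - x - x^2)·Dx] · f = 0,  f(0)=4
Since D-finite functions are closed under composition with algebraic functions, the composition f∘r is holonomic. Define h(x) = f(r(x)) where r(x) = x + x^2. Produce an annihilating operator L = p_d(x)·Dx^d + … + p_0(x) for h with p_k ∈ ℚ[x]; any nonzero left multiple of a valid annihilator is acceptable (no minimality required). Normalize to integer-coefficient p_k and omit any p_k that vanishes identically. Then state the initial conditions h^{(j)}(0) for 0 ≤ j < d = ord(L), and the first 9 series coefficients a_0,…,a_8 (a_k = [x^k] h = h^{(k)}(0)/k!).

f: a_k = 4, 4, 8, 12, 20, 32, 52, 84, 136, …
L₀ from L_f via x↦r, Dx↦r'^{-1}Dx.
L = (1 + 4·x + 6·x^2 + 4·x^3) + (-1 + x + 2·x^2 + 2·x^3 + x^4)·Dx  (order 1).
h: a_k = 4, 4, 12, 28, 64, 148, 344, 796, 1844, …
ICs: h(0) = 4.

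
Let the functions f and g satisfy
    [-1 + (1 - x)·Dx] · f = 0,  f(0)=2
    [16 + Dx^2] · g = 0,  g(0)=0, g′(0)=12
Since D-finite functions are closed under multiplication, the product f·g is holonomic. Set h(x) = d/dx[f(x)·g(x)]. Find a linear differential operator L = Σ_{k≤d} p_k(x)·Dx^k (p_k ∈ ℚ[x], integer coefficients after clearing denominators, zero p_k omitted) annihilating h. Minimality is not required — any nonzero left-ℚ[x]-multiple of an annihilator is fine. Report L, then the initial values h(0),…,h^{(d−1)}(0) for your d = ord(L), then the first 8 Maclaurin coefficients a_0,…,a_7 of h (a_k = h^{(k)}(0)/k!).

f: a_k = 2, 2, 2, 2, 2, 2, 2, 2, …
g: a_k = 0, 12, 0, -32, 0, 128/5, 0, -1024/105, …
h₀=f·g: eliminate ⇒ L₀, order ≤ 1·2.
Differentiate: ansatz ord ≤ ord L₀ ⇒ L.
L = (14 - 32·x + 16·x^2) + (-2 + 2·x)·Dx + (1 - 2·x + x^2)·Dx^2  (order 2).
h: a_k = 24, 48, -120, -160, 56, 336/5, -872/15, -6976/105, …
ICs: h(0) = 24, h′(0) = 48.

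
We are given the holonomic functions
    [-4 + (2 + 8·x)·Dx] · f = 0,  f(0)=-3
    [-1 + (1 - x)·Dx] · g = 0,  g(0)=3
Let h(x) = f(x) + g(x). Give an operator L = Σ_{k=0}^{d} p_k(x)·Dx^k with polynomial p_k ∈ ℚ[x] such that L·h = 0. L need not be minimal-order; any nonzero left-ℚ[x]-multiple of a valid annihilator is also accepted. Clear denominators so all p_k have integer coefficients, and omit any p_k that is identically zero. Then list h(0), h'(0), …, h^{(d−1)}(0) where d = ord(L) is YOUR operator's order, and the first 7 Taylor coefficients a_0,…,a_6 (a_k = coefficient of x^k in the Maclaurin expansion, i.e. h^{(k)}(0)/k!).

L = (8 + 12·x) + (-6 - 8·x - 36·x^2)·Dx + (-1 + 3·x + 22·x^2 - 24·x^3)·Dx^2  (order 2).
h: a_k = 0, -3, 9, -9, 33, -81, 255, …
ICs: h(0) = 0, h′(0) = -3.

f: a_k = -3, -6, 6, -12, 30, -84, 252, …
g: a_k = 3, 3, 3, 3, 3, 3, 3, …
Sum ⇒ L₀ = lclm(L_f,L_g) in ℚ(x)⟨Dx⟩.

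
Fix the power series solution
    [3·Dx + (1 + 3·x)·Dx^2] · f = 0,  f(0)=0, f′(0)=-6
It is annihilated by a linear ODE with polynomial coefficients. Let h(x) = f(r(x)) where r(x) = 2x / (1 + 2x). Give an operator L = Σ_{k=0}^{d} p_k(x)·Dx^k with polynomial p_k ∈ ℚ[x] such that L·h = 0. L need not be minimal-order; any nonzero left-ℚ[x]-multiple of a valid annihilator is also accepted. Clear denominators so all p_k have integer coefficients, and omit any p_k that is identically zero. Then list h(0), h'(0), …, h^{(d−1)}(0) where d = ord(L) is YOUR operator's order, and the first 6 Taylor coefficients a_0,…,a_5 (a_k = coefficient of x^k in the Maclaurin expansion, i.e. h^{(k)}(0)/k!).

f: a_k = 0, -6, 9, -18, 81/2, -486/5, …
h₀=f(r): pull back L_f along r ⇒ L₀.
L = (10 + 32·x)·Dx + (1 + 10·x + 16·x^2)·Dx^2  (order 2).
h: a_k = 0, -12, 60, -336, 2040, -65472/5, …
ICs: h(0) = 0, h′(0) = -12.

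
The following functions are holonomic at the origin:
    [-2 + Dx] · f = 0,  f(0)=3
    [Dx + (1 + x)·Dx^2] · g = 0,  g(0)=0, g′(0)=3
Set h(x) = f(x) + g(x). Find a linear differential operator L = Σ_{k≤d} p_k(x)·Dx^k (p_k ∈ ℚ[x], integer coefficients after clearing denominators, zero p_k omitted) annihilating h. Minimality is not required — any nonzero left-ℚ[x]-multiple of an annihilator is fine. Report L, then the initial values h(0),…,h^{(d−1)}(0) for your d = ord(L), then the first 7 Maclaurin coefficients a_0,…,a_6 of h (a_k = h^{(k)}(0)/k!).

f: a_k = 3, 6, 6, 4, 2, 4/5, 4/15, …
g: a_k = 0, 3, -3/2, 1, -3/4, 3/5, -1/2, …
f+g: L₀ = lclm(L_f,L_g), ord ≤ 1+2.
L = (-8 - 4·x)·Dx + (-2 - 8·x - 4·x^2)·Dx^2 + (3 + 5·x + 2·x^2)·Dx^3  (order 3).
h: a_k = 3, 9, 9/2, 5, 5/4, 7/5, -7/30, …
ICs: h(0) = 3, h′(0) = 9, h′′(0) = 9.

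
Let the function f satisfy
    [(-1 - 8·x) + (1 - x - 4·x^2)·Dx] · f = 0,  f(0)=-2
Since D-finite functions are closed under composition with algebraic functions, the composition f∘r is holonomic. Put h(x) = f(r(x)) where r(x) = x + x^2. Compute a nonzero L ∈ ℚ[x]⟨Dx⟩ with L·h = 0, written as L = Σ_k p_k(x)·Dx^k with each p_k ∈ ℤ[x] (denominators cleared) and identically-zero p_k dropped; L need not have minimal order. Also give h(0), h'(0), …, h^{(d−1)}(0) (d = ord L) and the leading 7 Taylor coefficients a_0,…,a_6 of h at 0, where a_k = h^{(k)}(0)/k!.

L = (1 + 10·x + 24·x^2 + 16·x^3) + (-1 + x + 5·x^2 + 8·x^3 + 4·x^4)·Dx  (order 1).
h: a_k = -2, -2, -12, -38, -122, -416, -1378, …
ICs: h(0) = -2.

f: a_k = -2, -2, -10, -18, -58, -130, -362, …
L₀ from L_f via x↦r, Dx↦r'^{-1}Dx.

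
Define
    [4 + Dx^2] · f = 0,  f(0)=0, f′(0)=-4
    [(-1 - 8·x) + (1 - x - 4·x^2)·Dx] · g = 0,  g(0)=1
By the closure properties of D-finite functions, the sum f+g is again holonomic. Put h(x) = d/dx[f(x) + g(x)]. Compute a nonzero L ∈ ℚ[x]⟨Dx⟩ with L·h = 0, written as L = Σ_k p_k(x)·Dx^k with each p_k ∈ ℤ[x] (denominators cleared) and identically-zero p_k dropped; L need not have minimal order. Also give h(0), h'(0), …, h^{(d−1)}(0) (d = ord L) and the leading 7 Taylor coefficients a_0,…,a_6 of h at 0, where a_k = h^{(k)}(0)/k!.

L = (1472 + 8672·x + 38224·x^2 + 28480·x^3 + 58880·x^4 + 9216·x^5 + 12288·x^6) + (-116 - 892·x + 504·x^2 + 2312·x^3 + 5920·x^4 + 10368·x^5 + 3584·x^6 + 4096·x^7)·Dx + (368 + 2168·x + 9556·x^2 + 7120·x^3 + 14720·x^4 + 2304·x^5 + 3072·x^6)·Dx^2 + (-29 - 223·x + 126·x^2 + 578·x^3 + 1480·x^4 + 2592·x^5 + 896·x^6 + 1024·x^7)·Dx^3  (order 3).
h: a_k = -3, 10, 35, 116, 967/3, 1086, 138931/45, …
ICs: h(0) = -3, h′(0) = 10, h′′(0) = 70.

f: a_k = 0, -4, 0, 8/3, 0, -8/15, 0, …
g: a_k = 1, 1, 5, 9, 29, 65, 181, …
Weyl lclm of L_f,L_g ⇒ L₀ (ord ≤ 3).
Derive L from L₀ (diff closure).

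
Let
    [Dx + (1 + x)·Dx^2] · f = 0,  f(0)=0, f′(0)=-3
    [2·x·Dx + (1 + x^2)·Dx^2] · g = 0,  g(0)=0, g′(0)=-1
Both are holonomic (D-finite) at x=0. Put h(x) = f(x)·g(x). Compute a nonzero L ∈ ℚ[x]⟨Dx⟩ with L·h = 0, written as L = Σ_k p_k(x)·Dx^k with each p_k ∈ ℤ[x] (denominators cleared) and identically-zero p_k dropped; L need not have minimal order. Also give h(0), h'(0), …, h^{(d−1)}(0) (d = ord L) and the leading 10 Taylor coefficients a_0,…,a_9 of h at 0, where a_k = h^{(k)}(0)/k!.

L = (24 + 44·x + 80·x^2 + 156·x^3 + 120·x^4 + 52·x^5 + 4·x^7)·Dx + (18 + 124·x + 308·x^2 + 484·x^3 + 544·x^4 + 372·x^5 + 140·x^6 + 12·x^7 + 14·x^8)·Dx^2 + (12 + 64·x + 192·x^2 + 312·x^3 + 360·x^4 + 312·x^5 + 192·x^6 + 72·x^7 + 12·x^8 + 8·x^9)·Dx^3 + (5 + 18·x + 37·x^2 + 56·x^3 + 66·x^4 + 60·x^5 + 42·x^6 + 24·x^7 + 9·x^8 + 2·x^9 + x^10)·Dx^4  (order 4).
h: a_k = 0, 0, 3, -3/2, 0, -1/4, 13/15, -11/20, 0, -121/840, …
ICs: h(0) = 0, h′(0) = 0, h′′(0) = 6, h′′′(0) = -9.

f: a_k = 0, -3, 3/2, -1, 3/4, -3/5, 1/2, -3/7, 3/8, -1/3, …
g: a_k = 0, -1, 0, 1/3, 0, -1/5, 0, 1/7, 0, -1/9, …
Product ⇒ symmetric product L₀, ord ≤ 4.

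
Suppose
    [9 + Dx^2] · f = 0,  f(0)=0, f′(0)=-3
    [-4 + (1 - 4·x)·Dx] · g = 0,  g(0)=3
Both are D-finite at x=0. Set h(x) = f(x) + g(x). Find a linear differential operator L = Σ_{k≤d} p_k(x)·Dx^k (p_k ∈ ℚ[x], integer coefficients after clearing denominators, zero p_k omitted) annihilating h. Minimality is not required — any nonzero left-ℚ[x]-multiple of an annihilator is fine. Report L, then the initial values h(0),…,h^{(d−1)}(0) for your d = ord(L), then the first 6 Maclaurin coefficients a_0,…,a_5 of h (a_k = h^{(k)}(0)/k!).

L = (-3780 + 2592·x - 5184·x^2) + (369 - 2124·x + 3888·x^2 - 5184·x^3)·Dx + (-420 + 288·x - 576·x^2)·Dx^2 + (41 - 236·x + 432·x^2 - 576·x^3)·Dx^3  (order 3).
h: a_k = 3, 9, 48, 393/2, 768, 122799/40, …
ICs: h(0) = 3, h′(0) = 9, h′′(0) = 96.

f: a_k = 0, -3, 0, 9/2, 0, -81/40, …
g: a_k = 3, 12, 48, 192, 768, 3072, …
L₀ := lclm(L_f,L_g); ord L₀ ≤ 2+1.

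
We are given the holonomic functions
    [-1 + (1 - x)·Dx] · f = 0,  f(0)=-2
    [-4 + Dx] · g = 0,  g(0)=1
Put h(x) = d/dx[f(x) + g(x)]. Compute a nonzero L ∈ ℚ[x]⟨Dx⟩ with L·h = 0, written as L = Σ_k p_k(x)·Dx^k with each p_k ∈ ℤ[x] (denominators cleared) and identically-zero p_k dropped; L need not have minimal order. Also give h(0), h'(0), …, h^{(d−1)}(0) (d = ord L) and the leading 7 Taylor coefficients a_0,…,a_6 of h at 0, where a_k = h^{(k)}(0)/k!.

f: a_k = -2, -2, -2, -2, -2, -2, -2, …
g: a_k = 1, 4, 8, 32/3, 32/3, 128/15, 256/45, …
f+g: L₀ = lclm(L_f,L_g), ord ≤ 1+1.
h₀' ⇒ L via d/dx closure of L₀.
L = (-4 + 16·x) + (5 - 16·x + 8·x^2)·Dx + (-1 + 3·x - 2·x^2)·Dx^2  (order 2).
h: a_k = 2, 12, 26, 104/3, 98/3, 332/15, 394/45, …
ICs: h(0) = 2, h′(0) = 12.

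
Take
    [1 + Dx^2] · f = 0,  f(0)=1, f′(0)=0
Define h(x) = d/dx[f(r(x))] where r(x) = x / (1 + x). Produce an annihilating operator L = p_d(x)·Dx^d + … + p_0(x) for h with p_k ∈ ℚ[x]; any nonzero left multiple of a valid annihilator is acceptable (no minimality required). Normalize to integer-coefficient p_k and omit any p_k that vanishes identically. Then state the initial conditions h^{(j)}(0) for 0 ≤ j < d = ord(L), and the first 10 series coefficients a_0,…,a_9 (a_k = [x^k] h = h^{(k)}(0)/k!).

L = (7 + 12·x + 6·x^2) + (6 + 18·x + 18·x^2 + 6·x^3)·Dx + (1 + 4·x + 6·x^2 + 4·x^3 + x^4)·Dx^2  (order 2).
h: a_k = 0, -1, 3, -35/6, 55/6, -1501/120, 609/40, -16699/1008, 8791/560, -4260601/362880, …
ICs: h(0) = 0, h′(0) = -1.

f: a_k = 1, 0, -1/2, 0, 1/24, 0, -1/720, 0, 1/40320, 0, …
Change of var in L_f (x↦r) gives L₀.
h₀' ⇒ L via d/dx closure of L₀.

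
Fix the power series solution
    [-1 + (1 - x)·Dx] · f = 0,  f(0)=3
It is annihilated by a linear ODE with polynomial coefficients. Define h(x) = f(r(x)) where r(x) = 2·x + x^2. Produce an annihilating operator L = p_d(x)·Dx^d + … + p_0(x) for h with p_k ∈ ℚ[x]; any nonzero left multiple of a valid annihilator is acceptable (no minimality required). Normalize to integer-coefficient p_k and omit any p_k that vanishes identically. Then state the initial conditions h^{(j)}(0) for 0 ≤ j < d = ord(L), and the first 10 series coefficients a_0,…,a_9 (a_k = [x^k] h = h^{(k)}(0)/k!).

f: a_k = 3, 3, 3, 3, 3, 3, 3, 3, 3, 3, …
L₀ from L_f via x↦r, Dx↦r'^{-1}Dx.
L = (2 + 2·x) + (-1 + 2·x + x^2)·Dx  (order 1).
h: a_k = 3, 6, 15, 36, 87, 210, 507, 1224, 2955, 7134, …
ICs: h(0) = 3.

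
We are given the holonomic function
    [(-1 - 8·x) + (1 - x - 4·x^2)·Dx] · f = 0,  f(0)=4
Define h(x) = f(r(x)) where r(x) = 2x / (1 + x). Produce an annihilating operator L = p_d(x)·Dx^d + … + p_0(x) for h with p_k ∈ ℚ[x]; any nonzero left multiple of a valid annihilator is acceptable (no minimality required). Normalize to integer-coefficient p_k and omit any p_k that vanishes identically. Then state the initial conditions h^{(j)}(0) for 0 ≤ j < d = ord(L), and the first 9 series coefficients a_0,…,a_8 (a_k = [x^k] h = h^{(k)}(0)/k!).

L = (2 + 34·x) + (-1 - x + 17·x^2 + 17·x^3)·Dx  (order 1).
h: a_k = 4, 8, 72, 136, 1224, 2312, 20808, 39304, 353736, …
ICs: h(0) = 4.

f: a_k = 4, 4, 20, 36, 116, 260, 724, 1764, 4660, …
L₀ from L_f via x↦r, Dx↦r'^{-1}Dx.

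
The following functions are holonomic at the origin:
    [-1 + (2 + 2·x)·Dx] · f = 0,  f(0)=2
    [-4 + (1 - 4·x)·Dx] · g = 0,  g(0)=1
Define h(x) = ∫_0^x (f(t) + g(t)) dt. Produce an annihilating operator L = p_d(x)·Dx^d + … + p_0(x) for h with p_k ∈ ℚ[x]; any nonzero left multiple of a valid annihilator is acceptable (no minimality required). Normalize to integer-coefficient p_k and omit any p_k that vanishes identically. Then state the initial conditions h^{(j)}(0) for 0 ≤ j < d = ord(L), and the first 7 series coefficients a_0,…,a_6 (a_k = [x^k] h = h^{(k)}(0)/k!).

L = (68 + 48·x)·Dx + (-129 - 248·x - 144·x^2)·Dx^2 + (14 - 18·x - 128·x^2 - 96·x^3)·Dx^3  (order 3).
h: a_k = 0, 3, 5/2, 21/4, 513/32, 16379/320, 43693/256, …
ICs: h(0) = 0, h′(0) = 3, h′′(0) = 5.

f: a_k = 2, 1, -1/4, 1/8, -5/64, 7/128, -21/512, …
g: a_k = 1, 4, 16, 64, 256, 1024, 4096, …
Weyl lclm of L_f,L_g ⇒ L₀ (ord ≤ 2).
h=∫₀ˣh₀: take L = L₀·Dx.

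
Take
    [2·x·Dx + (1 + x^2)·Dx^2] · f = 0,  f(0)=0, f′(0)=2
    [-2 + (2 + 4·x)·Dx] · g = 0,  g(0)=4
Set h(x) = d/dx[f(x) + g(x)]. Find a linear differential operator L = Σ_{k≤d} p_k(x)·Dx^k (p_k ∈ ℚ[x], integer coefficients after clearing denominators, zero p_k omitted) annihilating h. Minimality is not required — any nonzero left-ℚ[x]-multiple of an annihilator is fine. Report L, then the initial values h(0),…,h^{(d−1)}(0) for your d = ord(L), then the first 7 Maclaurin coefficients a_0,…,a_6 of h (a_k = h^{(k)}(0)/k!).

L = (-4 - 20·x + 12·x^2 + 12·x^3) + (-10 - 16·x - 16·x^2 + 48·x^3 + 42·x^4)·Dx + (-2 + 12·x^2 + 12·x^3 + 14·x^4 + 12·x^5)·Dx^2  (order 2).
h: a_k = 6, -4, 4, -10, 39/2, -63/2, 223/4, …
ICs: h(0) = 6, h′(0) = -4.

f: a_k = 0, 2, 0, -2/3, 0, 2/5, 0, …
g: a_k = 4, 4, -2, 2, -5/2, 7/2, -21/4, …
L₀ := lclm(L_f,L_g); ord L₀ ≤ 2+1.
h₀' ⇒ L via d/dx closure of L₀.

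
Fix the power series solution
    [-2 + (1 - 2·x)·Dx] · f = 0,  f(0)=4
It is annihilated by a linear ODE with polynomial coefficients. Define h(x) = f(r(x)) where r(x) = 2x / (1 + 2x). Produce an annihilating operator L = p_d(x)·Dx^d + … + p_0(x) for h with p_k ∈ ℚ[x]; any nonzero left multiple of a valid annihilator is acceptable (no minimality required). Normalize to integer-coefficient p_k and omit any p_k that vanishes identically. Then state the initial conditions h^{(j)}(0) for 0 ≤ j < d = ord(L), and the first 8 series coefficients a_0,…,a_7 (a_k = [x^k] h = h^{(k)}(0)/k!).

f: a_k = 4, 8, 16, 32, 64, 128, 256, 512, …
h₀=f(r): pull back L_f along r ⇒ L₀.
L = 4 + (-1 + 4·x^2)·Dx  (order 1).
h: a_k = 4, 16, 32, 64, 128, 256, 512, 1024, …
ICs: h(0) = 4.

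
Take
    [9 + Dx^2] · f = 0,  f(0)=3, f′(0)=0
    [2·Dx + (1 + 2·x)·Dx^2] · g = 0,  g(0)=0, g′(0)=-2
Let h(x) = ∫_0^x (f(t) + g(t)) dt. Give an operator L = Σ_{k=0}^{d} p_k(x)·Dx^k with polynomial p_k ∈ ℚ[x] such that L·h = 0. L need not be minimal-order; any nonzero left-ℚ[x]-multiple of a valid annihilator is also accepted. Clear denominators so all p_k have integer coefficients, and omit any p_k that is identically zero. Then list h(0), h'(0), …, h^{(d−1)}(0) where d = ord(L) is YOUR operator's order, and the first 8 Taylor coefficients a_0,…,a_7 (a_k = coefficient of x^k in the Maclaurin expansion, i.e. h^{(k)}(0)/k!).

L = (594 + 648·x + 648·x^2)·Dx^2 + (153 + 630·x + 972·x^2 + 648·x^3)·Dx^3 + (66 + 72·x + 72·x^2)·Dx^4 + (17 + 70·x + 108·x^2 + 72·x^3)·Dx^5  (order 5).
h: a_k = 0, 3, -1, -23/6, -2/3, 113/40, -16/15, 1831/1680, …
ICs: h(0) = 0, h′(0) = 3, h′′(0) = -2, h′′′(0) = -23, h′′′′(0) = -16.

f: a_k = 3, 0, -27/2, 0, 81/8, 0, -243/80, 0, …
g: a_k = 0, -2, 2, -8/3, 4, -32/5, 32/3, -128/7, …
f+g: L₀ = lclm(L_f,L_g), ord ≤ 2+2.
h=∫h₀ ⇒ L = L₀·Dx.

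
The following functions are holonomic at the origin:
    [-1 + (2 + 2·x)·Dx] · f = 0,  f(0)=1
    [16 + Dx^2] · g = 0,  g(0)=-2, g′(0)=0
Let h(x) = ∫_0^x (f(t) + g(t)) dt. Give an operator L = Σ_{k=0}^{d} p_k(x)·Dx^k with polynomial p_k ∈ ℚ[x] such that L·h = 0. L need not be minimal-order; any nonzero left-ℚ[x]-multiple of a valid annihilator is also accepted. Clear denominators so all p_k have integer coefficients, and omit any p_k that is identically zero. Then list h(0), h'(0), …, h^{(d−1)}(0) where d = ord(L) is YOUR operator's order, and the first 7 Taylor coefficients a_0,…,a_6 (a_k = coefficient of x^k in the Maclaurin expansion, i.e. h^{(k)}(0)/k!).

f: a_k = 1, 1/2, -1/8, 1/16, -5/128, 7/256, -21/1024, …
g: a_k = -2, 0, 16, 0, -64/3, 0, 512/45, …
f+g: L₀ = lclm(L_f,L_g), ord ≤ 1+2.
h=∫h₀ ⇒ L = L₀·Dx.
L = (-1072 - 2048·x - 1024·x^2)·Dx + (2016 + 6112·x + 6144·x^2 + 2048·x^3)·Dx^2 + (-67 - 128·x - 64·x^2)·Dx^3 + (126 + 382·x + 384·x^2 + 128·x^3)·Dx^4  (order 4).
h: a_k = 0, -1, 1/4, 127/24, 1/64, -8207/1920, 7/1536, …
ICs: h(0) = 0, h′(0) = -1, h′′(0) = 1/2, h′′′(0) = 127/4.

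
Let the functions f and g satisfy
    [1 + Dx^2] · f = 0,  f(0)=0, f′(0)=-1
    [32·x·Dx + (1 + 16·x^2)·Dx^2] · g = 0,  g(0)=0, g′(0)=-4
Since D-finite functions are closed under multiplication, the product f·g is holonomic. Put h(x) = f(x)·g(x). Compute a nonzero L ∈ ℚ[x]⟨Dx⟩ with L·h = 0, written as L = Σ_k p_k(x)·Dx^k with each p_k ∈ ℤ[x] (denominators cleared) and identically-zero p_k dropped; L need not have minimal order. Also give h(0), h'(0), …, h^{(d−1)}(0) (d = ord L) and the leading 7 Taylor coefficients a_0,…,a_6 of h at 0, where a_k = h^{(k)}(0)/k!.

L = (1105 + 51776·x^2 + 22016·x^4 + 16384·x^6 + 65536·x^8) + (2112·x + 35840·x^3 + 49152·x^5 + 262144·x^7)·Dx + (1122 + 52352·x^2 + 27648·x^4 + 32768·x^6 + 131072·x^8)·Dx^2 + (2112·x + 35840·x^3 + 49152·x^5 + 262144·x^7)·Dx^3 + (17 + 576·x^2 + 5632·x^4 + 16384·x^6 + 65536·x^8)·Dx^4  (order 4).
h: a_k = 0, 0, 4, 0, -22, 0, 3751/18, …
ICs: h(0) = 0, h′(0) = 0, h′′(0) = 8, h′′′(0) = 0.

f: a_k = 0, -1, 0, 1/6, 0, -1/120, 0, …
g: a_k = 0, -4, 0, 64/3, 0, -1024/5, 0, …
h₀=f·g: eliminate ⇒ L₀, order ≤ 2·2.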